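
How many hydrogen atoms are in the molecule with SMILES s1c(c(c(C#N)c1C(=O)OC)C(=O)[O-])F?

Hydrogens are implicit in SMILES; fill each atom to its normal valence:
  4 × C (aromatic): no H
  3 × C: no H
  3 × O: no H
  1 × C: 3 H
  1 × F: no H
  1 × N: no H
  1 × O (charge -1): no H
  1 × S (aromatic): no H
  Total hydrogens = 3.

3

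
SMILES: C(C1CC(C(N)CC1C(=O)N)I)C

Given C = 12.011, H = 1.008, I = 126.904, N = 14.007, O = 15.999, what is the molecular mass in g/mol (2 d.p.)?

296.15

Molecular formula: C9H17IN2O.
M = 9×12.011 + 17×1.008 + 1×126.904 + 2×14.007 + 1×15.999 = 296.15 g/mol.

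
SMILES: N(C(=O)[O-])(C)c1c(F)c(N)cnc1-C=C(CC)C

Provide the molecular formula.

C12H15FN3O2-

Heavy atoms from the SMILES: 12 C, 1 F, 3 N, 2 O.
Implicit hydrogens by atom environment:
  4 × C (aromatic): no H
  3 × C: 3 H each → 9
  2 × C: no H
  1 × C: 2 H
  1 × C (aromatic): 1 H
  1 × C: 1 H
  1 × F: no H
  1 × N: 2 H
  1 × N (aromatic): no H
  1 × N: no H
  1 × O: no H
  1 × O (charge -1): no H
  Total hydrogens = 15.
Net charge -1.
Molecular formula: C12H15FN3O2-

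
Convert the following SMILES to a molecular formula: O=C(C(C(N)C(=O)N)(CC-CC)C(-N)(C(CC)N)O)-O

Heavy atoms from the SMILES: 12 C, 4 N, 4 O.
Implicit hydrogens by atom environment:
  4 × C: 2 H each → 8
  4 × C: no H
  4 × N: 2 H each → 8
  2 × C: 3 H each → 6
  2 × C: 1 H each → 2
  2 × O: 1 H each → 2
  2 × O: no H
  Total hydrogens = 26.
Molecular formula: C12H26N4O4

C12H26N4O4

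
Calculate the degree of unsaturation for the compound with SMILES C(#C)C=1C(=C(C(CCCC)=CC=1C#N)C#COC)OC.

Molecular formula from the SMILES: C17H17NO2.
DoU = (2C + 2 + N − H − X)/2 = (2·17 + 2 + 1 − 17 − 0)/2 = 20/2 = 10.
(Structurally: 1 ring(s) + 9 π bond(s) = 10.)

10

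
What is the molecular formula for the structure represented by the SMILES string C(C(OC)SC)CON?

Heavy atoms from the SMILES: 5 C, 1 N, 2 O, 1 S.
Implicit hydrogens by atom environment:
  2 × C: 3 H each → 6
  2 × C: 2 H each → 4
  2 × O: no H
  1 × C: 1 H
  1 × N: 2 H
  1 × S: no H
  Total hydrogens = 13.
Molecular formula: C5H13NO2S

C5H13NO2S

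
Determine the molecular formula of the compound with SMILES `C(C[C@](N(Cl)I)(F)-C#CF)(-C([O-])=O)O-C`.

C7H6ClF2INO3-

Heavy atoms from the SMILES: 7 C, 1 Cl, 2 F, 1 I, 1 N, 3 O.
Implicit hydrogens by atom environment:
  4 × C: no H
  2 × F: no H
  2 × O: no H
  1 × C: 3 H
  1 × C: 2 H
  1 × C: 1 H
  1 × Cl: no H
  1 × I: no H
  1 × N: no H
  1 × O (charge -1): no H
  Total hydrogens = 6.
Net charge -1.
Molecular formula: C7H6ClF2INO3-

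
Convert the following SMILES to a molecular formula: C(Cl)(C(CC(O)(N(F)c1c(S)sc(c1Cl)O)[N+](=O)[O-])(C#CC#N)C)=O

Heavy atoms from the SMILES: 12 C, 2 Cl, 1 F, 3 N, 5 O, 2 S.
Implicit hydrogens by atom environment:
  6 × C: no H
  4 × C (aromatic): no H
  2 × Cl: no H
  2 × N: no H
  2 × O: 1 H each → 2
  2 × O: no H
  1 × C: 3 H
  1 × C: 2 H
  1 × F: no H
  1 × N (charge +1): no H
  1 × O (charge -1): no H
  1 × S: 1 H
  1 × S (aromatic): no H
  Total hydrogens = 8.
Molecular formula: C12H8Cl2FN3O5S2

C12H8Cl2FN3O5S2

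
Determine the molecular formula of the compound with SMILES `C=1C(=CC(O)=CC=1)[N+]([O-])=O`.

Heavy atoms from the SMILES: 6 C, 1 N, 3 O.
Implicit hydrogens by atom environment:
  4 × C (aromatic): 1 H each → 4
  2 × C (aromatic): no H
  1 × N (charge +1): no H
  1 × O: 1 H
  1 × O: no H
  1 × O (charge -1): no H
  Total hydrogens = 5.
Molecular formula: C6H5NO3

C6H5NO3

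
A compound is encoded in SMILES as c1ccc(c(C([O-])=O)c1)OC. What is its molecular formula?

Heavy atoms from the SMILES: 8 C, 3 O.
Implicit hydrogens by atom environment:
  4 × C (aromatic): 1 H each → 4
  2 × C (aromatic): no H
  2 × O: no H
  1 × C: 3 H
  1 × C: no H
  1 × O (charge -1): no H
  Total hydrogens = 7.
Net charge -1.
Molecular formula: C8H7O3-

C8H7O3-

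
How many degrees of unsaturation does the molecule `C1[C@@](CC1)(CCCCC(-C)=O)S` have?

2

Molecular formula from the SMILES: C10H18OS.
DoU = (2C + 2 + N − H − X)/2 = (2·10 + 2 + 0 − 18 − 0)/2 = 4/2 = 2.
(Structurally: 1 ring(s) + 1 π bond(s) = 2.)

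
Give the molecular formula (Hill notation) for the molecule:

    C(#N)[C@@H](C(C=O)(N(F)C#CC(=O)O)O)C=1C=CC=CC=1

C13H9FN2O4

Heavy atoms from the SMILES: 13 C, 1 F, 2 N, 4 O.
Implicit hydrogens by atom environment:
  5 × C (aromatic): 1 H each → 5
  5 × C: no H
  2 × C: 1 H each → 2
  2 × N: no H
  2 × O: 1 H each → 2
  2 × O: no H
  1 × C (aromatic): no H
  1 × F: no H
  Total hydrogens = 9.
Molecular formula: C13H9FN2O4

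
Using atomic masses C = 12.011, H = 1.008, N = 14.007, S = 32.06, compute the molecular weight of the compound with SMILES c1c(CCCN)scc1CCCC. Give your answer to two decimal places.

Molecular formula: C11H19NS.
M = 11×12.011 + 19×1.008 + 1×14.007 + 1×32.06 = 197.34 g/mol.

197.34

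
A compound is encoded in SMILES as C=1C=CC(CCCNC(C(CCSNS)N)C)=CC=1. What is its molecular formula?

C14H25N3S2

Heavy atoms from the SMILES: 14 C, 3 N, 2 S.
Implicit hydrogens by atom environment:
  5 × C: 2 H each → 10
  5 × C (aromatic): 1 H each → 5
  2 × C: 1 H each → 2
  2 × N: 1 H each → 2
  1 × C: 3 H
  1 × C (aromatic): no H
  1 × N: 2 H
  1 × S: 1 H
  1 × S: no H
  Total hydrogens = 25.
Molecular formula: C14H25N3S2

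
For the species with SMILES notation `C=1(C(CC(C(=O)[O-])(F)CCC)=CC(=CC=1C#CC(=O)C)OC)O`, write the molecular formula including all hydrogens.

C17H18FO5-

Heavy atoms from the SMILES: 17 C, 1 F, 5 O.
Implicit hydrogens by atom environment:
  5 × C: no H
  4 × C (aromatic): no H
  3 × C: 3 H each → 9
  3 × C: 2 H each → 6
  3 × O: no H
  2 × C (aromatic): 1 H each → 2
  1 × F: no H
  1 × O: 1 H
  1 × O (charge -1): no H
  Total hydrogens = 18.
Net charge -1.
Molecular formula: C17H18FO5-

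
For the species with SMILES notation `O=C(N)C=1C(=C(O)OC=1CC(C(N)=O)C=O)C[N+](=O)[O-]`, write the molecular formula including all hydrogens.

Heavy atoms from the SMILES: 10 C, 3 N, 7 O.
Implicit hydrogens by atom environment:
  4 × C (aromatic): no H
  4 × O: no H
  2 × C: 2 H each → 4
  2 × C: 1 H each → 2
  2 × C: no H
  2 × N: 2 H each → 4
  1 × N (charge +1): no H
  1 × O: 1 H
  1 × O (aromatic): no H
  1 × O (charge -1): no H
  Total hydrogens = 11.
Molecular formula: C10H11N3O7

C10H11N3O7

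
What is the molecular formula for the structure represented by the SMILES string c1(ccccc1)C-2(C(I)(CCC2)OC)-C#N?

C13H14INO

Heavy atoms from the SMILES: 13 C, 1 I, 1 N, 1 O.
Implicit hydrogens by atom environment:
  5 × C (aromatic): 1 H each → 5
  3 × C: 2 H each → 6
  3 × C: no H
  1 × C: 3 H
  1 × C (aromatic): no H
  1 × I: no H
  1 × N: no H
  1 × O: no H
  Total hydrogens = 14.
Molecular formula: C13H14INO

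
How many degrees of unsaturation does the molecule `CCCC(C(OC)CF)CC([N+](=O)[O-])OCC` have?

1

Molecular formula from the SMILES: C11H22FNO4.
DoU = (2C + 2 + N − H − X)/2 = (2·11 + 2 + 1 − 22 − 1)/2 = 2/2 = 1.
(Structurally: 0 ring(s) + 1 π bond(s) = 1.)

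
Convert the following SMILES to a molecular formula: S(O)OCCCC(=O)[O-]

Heavy atoms from the SMILES: 4 C, 4 O, 1 S.
Implicit hydrogens by atom environment:
  3 × C: 2 H each → 6
  2 × O: no H
  1 × C: no H
  1 × O: 1 H
  1 × O (charge -1): no H
  1 × S: no H
  Total hydrogens = 7.
Net charge -1.
Molecular formula: C4H7O4S-

C4H7O4S-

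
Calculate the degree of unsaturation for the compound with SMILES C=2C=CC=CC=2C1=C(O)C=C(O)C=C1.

Molecular formula from the SMILES: C12H10O2.
DoU = (2C + 2 + N − H − X)/2 = (2·12 + 2 + 0 − 10 − 0)/2 = 16/2 = 8.
(Structurally: 2 ring(s) + 6 π bond(s) = 8.)

8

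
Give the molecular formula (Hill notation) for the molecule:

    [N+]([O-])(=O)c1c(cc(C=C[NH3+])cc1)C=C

C10H11N2O2+

Heavy atoms from the SMILES: 10 C, 2 N, 2 O.
Implicit hydrogens by atom environment:
  3 × C (aromatic): 1 H each → 3
  3 × C: 1 H each → 3
  3 × C (aromatic): no H
  1 × C: 2 H
  1 × N (charge +1): 3 H
  1 × N (charge +1): no H
  1 × O: no H
  1 × O (charge -1): no H
  Total hydrogens = 11.
Net charge +1.
Molecular formula: C10H11N2O2+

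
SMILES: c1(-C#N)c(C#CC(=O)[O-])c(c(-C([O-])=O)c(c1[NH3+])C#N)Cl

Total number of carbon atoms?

12

The symbol for carbon appears 12 times in the SMILES. Lowercase c denotes aromatic carbon and counts toward C.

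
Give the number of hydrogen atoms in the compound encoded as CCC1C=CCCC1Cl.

Hydrogens are implicit in SMILES; fill each atom to its normal valence:
  4 × C: 1 H each → 4
  3 × C: 2 H each → 6
  1 × C: 3 H
  1 × Cl: no H
  Total hydrogens = 13.

13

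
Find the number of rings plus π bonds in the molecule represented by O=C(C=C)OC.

2

Molecular formula from the SMILES: C4H6O2.
DoU = (2C + 2 + N − H − X)/2 = (2·4 + 2 + 0 − 6 − 0)/2 = 4/2 = 2.
(Structurally: 0 ring(s) + 2 π bond(s) = 2.)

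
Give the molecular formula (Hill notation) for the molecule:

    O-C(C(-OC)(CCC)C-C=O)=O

Heavy atoms from the SMILES: 8 C, 4 O.
Implicit hydrogens by atom environment:
  3 × C: 2 H each → 6
  3 × O: no H
  2 × C: 3 H each → 6
  2 × C: no H
  1 × C: 1 H
  1 × O: 1 H
  Total hydrogens = 14.
Molecular formula: C8H14O4

C8H14O4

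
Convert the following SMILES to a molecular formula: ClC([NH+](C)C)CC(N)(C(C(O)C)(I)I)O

C8H18ClI2N2O2+

Heavy atoms from the SMILES: 8 C, 1 Cl, 2 I, 2 N, 2 O.
Implicit hydrogens by atom environment:
  3 × C: 3 H each → 9
  2 × C: 1 H each → 2
  2 × C: no H
  2 × I: no H
  2 × O: 1 H each → 2
  1 × C: 2 H
  1 × Cl: no H
  1 × N: 2 H
  1 × N (charge +1): 1 H
  Total hydrogens = 18.
Net charge +1.
Molecular formula: C8H18ClI2N2O2+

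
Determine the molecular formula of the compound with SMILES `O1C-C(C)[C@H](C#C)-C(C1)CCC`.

C11H18O

Heavy atoms from the SMILES: 11 C, 1 O.
Implicit hydrogens by atom environment:
  4 × C: 2 H each → 8
  4 × C: 1 H each → 4
  2 × C: 3 H each → 6
  1 × C: no H
  1 × O: no H
  Total hydrogens = 18.
Molecular formula: C11H18O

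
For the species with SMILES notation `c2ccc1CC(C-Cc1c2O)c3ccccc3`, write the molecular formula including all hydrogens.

C16H16O

Heavy atoms from the SMILES: 16 C, 1 O.
Implicit hydrogens by atom environment:
  8 × C (aromatic): 1 H each → 8
  4 × C (aromatic): no H
  3 × C: 2 H each → 6
  1 × C: 1 H
  1 × O: 1 H
  Total hydrogens = 16.
Molecular formula: C16H16O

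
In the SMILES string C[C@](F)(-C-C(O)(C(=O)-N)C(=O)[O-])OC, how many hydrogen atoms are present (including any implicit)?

Hydrogens are implicit in SMILES; fill each atom to its normal valence:
  4 × C: no H
  3 × O: no H
  2 × C: 3 H each → 6
  1 × C: 2 H
  1 × F: no H
  1 × N: 2 H
  1 × O: 1 H
  1 × O (charge -1): no H
  Total hydrogens = 11.

11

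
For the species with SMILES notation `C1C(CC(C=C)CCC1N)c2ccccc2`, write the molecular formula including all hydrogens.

C15H21N

Heavy atoms from the SMILES: 15 C, 1 N.
Implicit hydrogens by atom environment:
  5 × C: 2 H each → 10
  5 × C (aromatic): 1 H each → 5
  4 × C: 1 H each → 4
  1 × C (aromatic): no H
  1 × N: 2 H
  Total hydrogens = 21.
Molecular formula: C15H21N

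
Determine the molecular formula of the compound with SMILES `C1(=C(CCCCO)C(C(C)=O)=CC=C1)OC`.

C13H18O3

Heavy atoms from the SMILES: 13 C, 3 O.
Implicit hydrogens by atom environment:
  4 × C: 2 H each → 8
  3 × C (aromatic): 1 H each → 3
  3 × C (aromatic): no H
  2 × C: 3 H each → 6
  2 × O: no H
  1 × C: no H
  1 × O: 1 H
  Total hydrogens = 18.
Molecular formula: C13H18O3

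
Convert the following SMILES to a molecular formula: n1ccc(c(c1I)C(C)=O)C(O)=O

Heavy atoms from the SMILES: 8 C, 1 I, 1 N, 3 O.
Implicit hydrogens by atom environment:
  3 × C (aromatic): no H
  2 × C (aromatic): 1 H each → 2
  2 × C: no H
  2 × O: no H
  1 × C: 3 H
  1 × I: no H
  1 × N (aromatic): no H
  1 × O: 1 H
  Total hydrogens = 6.
Molecular formula: C8H6INO3

C8H6INO3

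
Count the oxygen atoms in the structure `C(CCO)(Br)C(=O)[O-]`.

3

The symbol for oxygen appears 3 times in the SMILES.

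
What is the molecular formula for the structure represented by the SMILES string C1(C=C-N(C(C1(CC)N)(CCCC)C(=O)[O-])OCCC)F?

Heavy atoms from the SMILES: 15 C, 1 F, 2 N, 3 O.
Implicit hydrogens by atom environment:
  6 × C: 2 H each → 12
  3 × C: 3 H each → 9
  3 × C: 1 H each → 3
  3 × C: no H
  2 × O: no H
  1 × F: no H
  1 × N: 2 H
  1 × N: no H
  1 × O (charge -1): no H
  Total hydrogens = 26.
Net charge -1.
Molecular formula: C15H26FN2O3-

C15H26FN2O3-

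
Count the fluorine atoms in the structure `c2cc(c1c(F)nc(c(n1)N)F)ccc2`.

2

The symbol for fluorine appears 2 times in the SMILES.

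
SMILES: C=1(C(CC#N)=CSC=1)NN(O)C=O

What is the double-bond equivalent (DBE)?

6

Molecular formula from the SMILES: C7H7N3O2S.
DoU = (2C + 2 + N − H − X)/2 = (2·7 + 2 + 3 − 7 − 0)/2 = 12/2 = 6.
(Structurally: 1 ring(s) + 5 π bond(s) = 6.)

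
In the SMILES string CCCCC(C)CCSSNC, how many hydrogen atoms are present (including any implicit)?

Hydrogens are implicit in SMILES; fill each atom to its normal valence:
  5 × C: 2 H each → 10
  3 × C: 3 H each → 9
  2 × S: no H
  1 × C: 1 H
  1 × N: 1 H
  Total hydrogens = 21.

21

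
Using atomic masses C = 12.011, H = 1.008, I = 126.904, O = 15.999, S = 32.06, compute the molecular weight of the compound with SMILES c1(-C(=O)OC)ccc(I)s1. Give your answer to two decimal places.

268.07

Molecular formula: C6H5IO2S.
M = 6×12.011 + 5×1.008 + 1×126.904 + 2×15.999 + 1×32.06 = 268.07 g/mol.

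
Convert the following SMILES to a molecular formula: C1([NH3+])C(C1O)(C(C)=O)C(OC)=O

C7H12NO4+

Heavy atoms from the SMILES: 7 C, 1 N, 4 O.
Implicit hydrogens by atom environment:
  3 × C: no H
  3 × O: no H
  2 × C: 3 H each → 6
  2 × C: 1 H each → 2
  1 × N (charge +1): 3 H
  1 × O: 1 H
  Total hydrogens = 12.
Net charge +1.
Molecular formula: C7H12NO4+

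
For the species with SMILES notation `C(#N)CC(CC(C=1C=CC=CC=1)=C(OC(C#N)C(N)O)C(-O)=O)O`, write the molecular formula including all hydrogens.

Heavy atoms from the SMILES: 16 C, 3 N, 5 O.
Implicit hydrogens by atom environment:
  5 × C (aromatic): 1 H each → 5
  5 × C: no H
  3 × C: 1 H each → 3
  3 × O: 1 H each → 3
  2 × C: 2 H each → 4
  2 × N: no H
  2 × O: no H
  1 × C (aromatic): no H
  1 × N: 2 H
  Total hydrogens = 17.
Molecular formula: C16H17N3O5

C16H17N3O5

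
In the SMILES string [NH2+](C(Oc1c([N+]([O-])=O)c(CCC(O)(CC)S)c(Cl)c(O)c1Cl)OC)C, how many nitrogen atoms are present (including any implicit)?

The symbol for nitrogen appears 2 times in the SMILES.

2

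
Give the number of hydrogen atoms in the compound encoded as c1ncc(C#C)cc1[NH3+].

Hydrogens are implicit in SMILES; fill each atom to its normal valence:
  3 × C (aromatic): 1 H each → 3
  2 × C (aromatic): no H
  1 × C: 1 H
  1 × C: no H
  1 × N (charge +1): 3 H
  1 × N (aromatic): no H
  Total hydrogens = 7.

7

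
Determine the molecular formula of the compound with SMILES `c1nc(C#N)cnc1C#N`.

C6H2N4

Heavy atoms from the SMILES: 6 C, 4 N.
Implicit hydrogens by atom environment:
  2 × C (aromatic): 1 H each → 2
  2 × C (aromatic): no H
  2 × C: no H
  2 × N (aromatic): no H
  2 × N: no H
  Total hydrogens = 2.
Molecular formula: C6H2N4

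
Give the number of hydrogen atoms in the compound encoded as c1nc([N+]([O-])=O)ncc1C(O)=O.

Hydrogens are implicit in SMILES; fill each atom to its normal valence:
  2 × C (aromatic): 1 H each → 2
  2 × C (aromatic): no H
  2 × N (aromatic): no H
  2 × O: no H
  1 × C: no H
  1 × N (charge +1): no H
  1 × O: 1 H
  1 × O (charge -1): no H
  Total hydrogens = 3.

3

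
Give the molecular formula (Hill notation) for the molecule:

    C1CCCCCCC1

Heavy atoms from the SMILES: 8 C.
Implicit hydrogens by atom environment:
  8 × C: 2 H each → 16
  Total hydrogens = 16.
Molecular formula: C8H16

C8H16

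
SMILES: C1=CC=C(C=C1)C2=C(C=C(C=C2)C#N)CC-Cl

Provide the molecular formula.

Heavy atoms from the SMILES: 15 C, 1 Cl, 1 N.
Implicit hydrogens by atom environment:
  8 × C (aromatic): 1 H each → 8
  4 × C (aromatic): no H
  2 × C: 2 H each → 4
  1 × C: no H
  1 × Cl: no H
  1 × N: no H
  Total hydrogens = 12.
Molecular formula: C15H12ClN

C15H12ClN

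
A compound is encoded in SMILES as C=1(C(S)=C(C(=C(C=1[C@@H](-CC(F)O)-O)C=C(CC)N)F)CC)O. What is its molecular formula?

Heavy atoms from the SMILES: 15 C, 2 F, 1 N, 3 O, 1 S.
Implicit hydrogens by atom environment:
  6 × C (aromatic): no H
  3 × C: 2 H each → 6
  3 × C: 1 H each → 3
  3 × O: 1 H each → 3
  2 × C: 3 H each → 6
  2 × F: no H
  1 × C: no H
  1 × N: 2 H
  1 × S: 1 H
  Total hydrogens = 21.
Molecular formula: C15H21F2NO3S

C15H21F2NO3S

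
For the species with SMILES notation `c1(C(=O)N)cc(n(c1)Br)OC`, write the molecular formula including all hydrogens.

Heavy atoms from the SMILES: 1 Br, 6 C, 2 N, 2 O.
Implicit hydrogens by atom environment:
  2 × C (aromatic): 1 H each → 2
  2 × C (aromatic): no H
  2 × O: no H
  1 × Br: no H
  1 × C: 3 H
  1 × C: no H
  1 × N: 2 H
  1 × N (aromatic): no H
  Total hydrogens = 7.
Molecular formula: C6H7BrN2O2

C6H7BrN2O2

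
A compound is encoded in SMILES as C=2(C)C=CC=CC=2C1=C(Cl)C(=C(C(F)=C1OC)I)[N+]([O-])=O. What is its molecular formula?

Heavy atoms from the SMILES: 14 C, 1 Cl, 1 F, 1 I, 1 N, 3 O.
Implicit hydrogens by atom environment:
  8 × C (aromatic): no H
  4 × C (aromatic): 1 H each → 4
  2 × C: 3 H each → 6
  2 × O: no H
  1 × Cl: no H
  1 × F: no H
  1 × I: no H
  1 × N (charge +1): no H
  1 × O (charge -1): no H
  Total hydrogens = 10.
Molecular formula: C14H10ClFINO3

C14H10ClFINO3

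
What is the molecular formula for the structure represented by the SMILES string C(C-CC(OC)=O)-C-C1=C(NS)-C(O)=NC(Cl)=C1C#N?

Heavy atoms from the SMILES: 12 C, 1 Cl, 3 N, 3 O, 1 S.
Implicit hydrogens by atom environment:
  5 × C (aromatic): no H
  4 × C: 2 H each → 8
  2 × C: no H
  2 × O: no H
  1 × C: 3 H
  1 × Cl: no H
  1 × N: 1 H
  1 × N (aromatic): no H
  1 × N: no H
  1 × O: 1 H
  1 × S: 1 H
  Total hydrogens = 14.
Molecular formula: C12H14ClN3O3S

C12H14ClN3O3S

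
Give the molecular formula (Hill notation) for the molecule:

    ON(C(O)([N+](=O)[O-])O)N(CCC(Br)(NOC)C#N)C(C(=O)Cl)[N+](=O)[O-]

Heavy atoms from the SMILES: 1 Br, 8 C, 1 Cl, 6 N, 9 O.
Implicit hydrogens by atom environment:
  4 × C: no H
  4 × O: no H
  3 × N: no H
  3 × O: 1 H each → 3
  2 × C: 2 H each → 4
  2 × N (charge +1): no H
  2 × O (charge -1): no H
  1 × Br: no H
  1 × C: 3 H
  1 × C: 1 H
  1 × Cl: no H
  1 × N: 1 H
  Total hydrogens = 12.
Molecular formula: C8H12BrClN6O9

C8H12BrClN6O9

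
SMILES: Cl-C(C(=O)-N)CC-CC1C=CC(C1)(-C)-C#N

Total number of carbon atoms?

12

The symbol for carbon appears 12 times in the SMILES. (Cl is a single chlorine, not C + l.)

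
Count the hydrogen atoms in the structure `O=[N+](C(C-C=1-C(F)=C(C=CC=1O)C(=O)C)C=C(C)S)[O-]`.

14

Hydrogens are implicit in SMILES; fill each atom to its normal valence:
  4 × C (aromatic): no H
  2 × C: 3 H each → 6
  2 × C (aromatic): 1 H each → 2
  2 × C: 1 H each → 2
  2 × C: no H
  2 × O: no H
  1 × C: 2 H
  1 × F: no H
  1 × N (charge +1): no H
  1 × O: 1 H
  1 × O (charge -1): no H
  1 × S: 1 H
  Total hydrogens = 14.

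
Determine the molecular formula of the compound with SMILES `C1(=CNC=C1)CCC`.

C7H11N

Heavy atoms from the SMILES: 7 C, 1 N.
Implicit hydrogens by atom environment:
  3 × C (aromatic): 1 H each → 3
  2 × C: 2 H each → 4
  1 × C: 3 H
  1 × C (aromatic): no H
  1 × N (aromatic): 1 H
  Total hydrogens = 11.
Molecular formula: C7H11N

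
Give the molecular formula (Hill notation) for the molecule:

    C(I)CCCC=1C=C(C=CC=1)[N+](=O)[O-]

Heavy atoms from the SMILES: 10 C, 1 I, 1 N, 2 O.
Implicit hydrogens by atom environment:
  4 × C: 2 H each → 8
  4 × C (aromatic): 1 H each → 4
  2 × C (aromatic): no H
  1 × I: no H
  1 × N (charge +1): no H
  1 × O: no H
  1 × O (charge -1): no H
  Total hydrogens = 12.
Molecular formula: C10H12INO2

C10H12INO2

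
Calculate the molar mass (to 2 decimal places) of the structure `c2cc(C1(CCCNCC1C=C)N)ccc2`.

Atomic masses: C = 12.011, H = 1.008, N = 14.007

216.33

Molecular formula: C14H20N2.
M = 14×12.011 + 20×1.008 + 2×14.007 = 216.33 g/mol.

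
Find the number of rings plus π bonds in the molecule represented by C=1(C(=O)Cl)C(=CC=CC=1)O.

Molecular formula from the SMILES: C7H5ClO2.
DoU = (2C + 2 + N − H − X)/2 = (2·7 + 2 + 0 − 5 − 1)/2 = 10/2 = 5.
(Structurally: 1 ring(s) + 4 π bond(s) = 5.)

5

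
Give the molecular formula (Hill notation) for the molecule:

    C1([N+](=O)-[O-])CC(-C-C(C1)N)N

Heavy atoms from the SMILES: 6 C, 3 N, 2 O.
Implicit hydrogens by atom environment:
  3 × C: 2 H each → 6
  3 × C: 1 H each → 3
  2 × N: 2 H each → 4
  1 × N (charge +1): no H
  1 × O: no H
  1 × O (charge -1): no H
  Total hydrogens = 13.
Molecular formula: C6H13N3O2

C6H13N3O2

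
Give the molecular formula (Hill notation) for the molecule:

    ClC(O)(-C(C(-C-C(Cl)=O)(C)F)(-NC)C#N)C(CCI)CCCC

C15H24Cl2FIN2O2

Heavy atoms from the SMILES: 15 C, 2 Cl, 1 F, 1 I, 2 N, 2 O.
Implicit hydrogens by atom environment:
  6 × C: 2 H each → 12
  5 × C: no H
  3 × C: 3 H each → 9
  2 × Cl: no H
  1 × C: 1 H
  1 × F: no H
  1 × I: no H
  1 × N: 1 H
  1 × N: no H
  1 × O: 1 H
  1 × O: no H
  Total hydrogens = 24.
Molecular formula: C15H24Cl2FIN2O2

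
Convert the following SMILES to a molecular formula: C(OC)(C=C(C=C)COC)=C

C9H14O2

Heavy atoms from the SMILES: 9 C, 2 O.
Implicit hydrogens by atom environment:
  3 × C: 2 H each → 6
  2 × C: 3 H each → 6
  2 × C: 1 H each → 2
  2 × C: no H
  2 × O: no H
  Total hydrogens = 14.
Molecular formula: C9H14O2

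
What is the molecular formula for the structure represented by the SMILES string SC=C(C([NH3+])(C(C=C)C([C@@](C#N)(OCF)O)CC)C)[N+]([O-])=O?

Heavy atoms from the SMILES: 13 C, 1 F, 3 N, 4 O, 1 S.
Implicit hydrogens by atom environment:
  4 × C: 1 H each → 4
  4 × C: no H
  3 × C: 2 H each → 6
  2 × C: 3 H each → 6
  2 × O: no H
  1 × F: no H
  1 × N (charge +1): 3 H
  1 × N (charge +1): no H
  1 × N: no H
  1 × O: 1 H
  1 × O (charge -1): no H
  1 × S: 1 H
  Total hydrogens = 21.
Net charge +1.
Molecular formula: C13H21FN3O4S+

C13H21FN3O4S+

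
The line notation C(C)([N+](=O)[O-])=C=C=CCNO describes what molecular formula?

Heavy atoms from the SMILES: 6 C, 2 N, 3 O.
Implicit hydrogens by atom environment:
  3 × C: no H
  1 × C: 3 H
  1 × C: 2 H
  1 × C: 1 H
  1 × N: 1 H
  1 × N (charge +1): no H
  1 × O: 1 H
  1 × O: no H
  1 × O (charge -1): no H
  Total hydrogens = 8.
Molecular formula: C6H8N2O3

C6H8N2O3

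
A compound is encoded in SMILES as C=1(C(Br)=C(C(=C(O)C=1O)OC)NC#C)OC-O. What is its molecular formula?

Heavy atoms from the SMILES: 1 Br, 10 C, 1 N, 5 O.
Implicit hydrogens by atom environment:
  6 × C (aromatic): no H
  3 × O: 1 H each → 3
  2 × O: no H
  1 × Br: no H
  1 × C: 3 H
  1 × C: 2 H
  1 × C: 1 H
  1 × C: no H
  1 × N: 1 H
  Total hydrogens = 10.
Molecular formula: C10H10BrNO5

C10H10BrNO5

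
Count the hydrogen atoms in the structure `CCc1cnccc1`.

Hydrogens are implicit in SMILES; fill each atom to its normal valence:
  4 × C (aromatic): 1 H each → 4
  1 × C: 3 H
  1 × C: 2 H
  1 × C (aromatic): no H
  1 × N (aromatic): no H
  Total hydrogens = 9.

9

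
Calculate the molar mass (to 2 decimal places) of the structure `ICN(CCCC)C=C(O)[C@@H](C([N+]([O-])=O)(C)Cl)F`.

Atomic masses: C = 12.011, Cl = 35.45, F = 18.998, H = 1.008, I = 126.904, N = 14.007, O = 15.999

Molecular formula: C10H17ClFIN2O3.
M = 10×12.011 + 1×35.45 + 1×18.998 + 17×1.008 + 1×126.904 + 2×14.007 + 3×15.999 = 394.61 g/mol.

394.61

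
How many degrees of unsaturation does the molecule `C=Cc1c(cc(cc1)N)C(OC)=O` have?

Molecular formula from the SMILES: C10H11NO2.
DoU = (2C + 2 + N − H − X)/2 = (2·10 + 2 + 1 − 11 − 0)/2 = 12/2 = 6.
(Structurally: 1 ring(s) + 5 π bond(s) = 6.)

6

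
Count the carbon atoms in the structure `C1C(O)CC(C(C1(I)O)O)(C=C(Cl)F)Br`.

8

The symbol for carbon appears 8 times in the SMILES. (Cl is a single chlorine, not C + l.)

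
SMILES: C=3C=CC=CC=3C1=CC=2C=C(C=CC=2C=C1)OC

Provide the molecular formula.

Heavy atoms from the SMILES: 17 C, 1 O.
Implicit hydrogens by atom environment:
  11 × C (aromatic): 1 H each → 11
  5 × C (aromatic): no H
  1 × C: 3 H
  1 × O: no H
  Total hydrogens = 14.
Molecular formula: C17H14O

C17H14O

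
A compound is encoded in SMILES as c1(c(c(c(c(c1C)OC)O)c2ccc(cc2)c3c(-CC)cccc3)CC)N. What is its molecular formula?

Heavy atoms from the SMILES: 24 C, 1 N, 2 O.
Implicit hydrogens by atom environment:
  10 × C (aromatic): no H
  8 × C (aromatic): 1 H each → 8
  4 × C: 3 H each → 12
  2 × C: 2 H each → 4
  1 × N: 2 H
  1 × O: 1 H
  1 × O: no H
  Total hydrogens = 27.
Molecular formula: C24H27NO2

C24H27NO2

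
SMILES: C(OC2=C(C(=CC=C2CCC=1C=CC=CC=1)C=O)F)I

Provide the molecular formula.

Heavy atoms from the SMILES: 16 C, 1 F, 1 I, 2 O.
Implicit hydrogens by atom environment:
  7 × C (aromatic): 1 H each → 7
  5 × C (aromatic): no H
  3 × C: 2 H each → 6
  2 × O: no H
  1 × C: 1 H
  1 × F: no H
  1 × I: no H
  Total hydrogens = 14.
Molecular formula: C16H14FIO2

C16H14FIO2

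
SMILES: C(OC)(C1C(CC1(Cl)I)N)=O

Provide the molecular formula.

Heavy atoms from the SMILES: 6 C, 1 Cl, 1 I, 1 N, 2 O.
Implicit hydrogens by atom environment:
  2 × C: 1 H each → 2
  2 × C: no H
  2 × O: no H
  1 × C: 3 H
  1 × C: 2 H
  1 × Cl: no H
  1 × I: no H
  1 × N: 2 H
  Total hydrogens = 9.
Molecular formula: C6H9ClINO2

C6H9ClINO2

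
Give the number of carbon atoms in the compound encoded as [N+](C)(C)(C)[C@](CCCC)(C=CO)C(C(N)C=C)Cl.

The symbol for carbon appears 14 times in the SMILES. (Cl is a single chlorine, not C + l.)

14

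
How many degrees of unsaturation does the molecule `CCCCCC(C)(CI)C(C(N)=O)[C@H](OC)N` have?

Molecular formula from the SMILES: C12H25IN2O2.
DoU = (2C + 2 + N − H − X)/2 = (2·12 + 2 + 2 − 25 − 1)/2 = 2/2 = 1.
(Structurally: 0 ring(s) + 1 π bond(s) = 1.)

1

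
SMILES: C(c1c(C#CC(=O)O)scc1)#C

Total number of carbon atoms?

9

The symbol for carbon appears 9 times in the SMILES. Lowercase c denotes aromatic carbon and counts toward C.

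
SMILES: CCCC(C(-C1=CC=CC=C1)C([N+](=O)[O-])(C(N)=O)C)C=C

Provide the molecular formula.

C16H22N2O3

Heavy atoms from the SMILES: 16 C, 2 N, 3 O.
Implicit hydrogens by atom environment:
  5 × C (aromatic): 1 H each → 5
  3 × C: 2 H each → 6
  3 × C: 1 H each → 3
  2 × C: 3 H each → 6
  2 × C: no H
  2 × O: no H
  1 × C (aromatic): no H
  1 × N: 2 H
  1 × N (charge +1): no H
  1 × O (charge -1): no H
  Total hydrogens = 22.
Molecular formula: C16H22N2O3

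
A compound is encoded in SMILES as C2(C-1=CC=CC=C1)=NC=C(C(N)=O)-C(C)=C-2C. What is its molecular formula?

Heavy atoms from the SMILES: 14 C, 2 N, 1 O.
Implicit hydrogens by atom environment:
  6 × C (aromatic): 1 H each → 6
  5 × C (aromatic): no H
  2 × C: 3 H each → 6
  1 × C: no H
  1 × N: 2 H
  1 × N (aromatic): no H
  1 × O: no H
  Total hydrogens = 14.
Molecular formula: C14H14N2O

C14H14N2O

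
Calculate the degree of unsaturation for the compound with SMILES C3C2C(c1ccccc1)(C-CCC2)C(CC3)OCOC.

Molecular formula from the SMILES: C18H26O2.
DoU = (2C + 2 + N − H − X)/2 = (2·18 + 2 + 0 − 26 − 0)/2 = 12/2 = 6.
(Structurally: 3 ring(s) + 3 π bond(s) = 6.)

6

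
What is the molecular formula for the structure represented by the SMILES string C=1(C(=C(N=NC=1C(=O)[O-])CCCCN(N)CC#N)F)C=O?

Heavy atoms from the SMILES: 12 C, 1 F, 5 N, 3 O.
Implicit hydrogens by atom environment:
  5 × C: 2 H each → 10
  4 × C (aromatic): no H
  2 × C: no H
  2 × N (aromatic): no H
  2 × N: no H
  2 × O: no H
  1 × C: 1 H
  1 × F: no H
  1 × N: 2 H
  1 × O (charge -1): no H
  Total hydrogens = 13.
Net charge -1.
Molecular formula: C12H13FN5O3-

C12H13FN5O3-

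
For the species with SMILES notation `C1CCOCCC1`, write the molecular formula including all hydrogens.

C6H12O

Heavy atoms from the SMILES: 6 C, 1 O.
Implicit hydrogens by atom environment:
  6 × C: 2 H each → 12
  1 × O: no H
  Total hydrogens = 12.
Molecular formula: C6H12O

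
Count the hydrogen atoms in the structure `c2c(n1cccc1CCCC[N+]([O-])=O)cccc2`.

16

Hydrogens are implicit in SMILES; fill each atom to its normal valence:
  8 × C (aromatic): 1 H each → 8
  4 × C: 2 H each → 8
  2 × C (aromatic): no H
  1 × N (aromatic): no H
  1 × N (charge +1): no H
  1 × O: no H
  1 × O (charge -1): no H
  Total hydrogens = 16.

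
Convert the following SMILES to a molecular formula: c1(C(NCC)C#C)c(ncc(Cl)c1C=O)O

C11H11ClN2O2

Heavy atoms from the SMILES: 11 C, 1 Cl, 2 N, 2 O.
Implicit hydrogens by atom environment:
  4 × C (aromatic): no H
  3 × C: 1 H each → 3
  1 × C: 3 H
  1 × C: 2 H
  1 × C (aromatic): 1 H
  1 × C: no H
  1 × Cl: no H
  1 × N: 1 H
  1 × N (aromatic): no H
  1 × O: 1 H
  1 × O: no H
  Total hydrogens = 11.
Molecular formula: C11H11ClN2O2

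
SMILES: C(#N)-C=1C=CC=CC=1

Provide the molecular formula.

C7H5N

Heavy atoms from the SMILES: 7 C, 1 N.
Implicit hydrogens by atom environment:
  5 × C (aromatic): 1 H each → 5
  1 × C (aromatic): no H
  1 × C: no H
  1 × N: no H
  Total hydrogens = 5.
Molecular formula: C7H5N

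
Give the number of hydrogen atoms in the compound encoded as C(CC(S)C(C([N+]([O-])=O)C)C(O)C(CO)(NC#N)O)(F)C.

20

Hydrogens are implicit in SMILES; fill each atom to its normal valence:
  5 × C: 1 H each → 5
  3 × O: 1 H each → 3
  2 × C: 3 H each → 6
  2 × C: 2 H each → 4
  2 × C: no H
  1 × F: no H
  1 × N: 1 H
  1 × N: no H
  1 × N (charge +1): no H
  1 × O: no H
  1 × O (charge -1): no H
  1 × S: 1 H
  Total hydrogens = 20.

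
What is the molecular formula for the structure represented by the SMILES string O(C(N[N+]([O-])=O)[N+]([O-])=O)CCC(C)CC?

C7H15N3O5

Heavy atoms from the SMILES: 7 C, 3 N, 5 O.
Implicit hydrogens by atom environment:
  3 × C: 2 H each → 6
  3 × O: no H
  2 × C: 3 H each → 6
  2 × C: 1 H each → 2
  2 × N (charge +1): no H
  2 × O (charge -1): no H
  1 × N: 1 H
  Total hydrogens = 15.
Molecular formula: C7H15N3O5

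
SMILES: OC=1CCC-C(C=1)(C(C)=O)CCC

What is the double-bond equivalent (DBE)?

3

Molecular formula from the SMILES: C11H18O2.
DoU = (2C + 2 + N − H − X)/2 = (2·11 + 2 + 0 − 18 − 0)/2 = 6/2 = 3.
(Structurally: 1 ring(s) + 2 π bond(s) = 3.)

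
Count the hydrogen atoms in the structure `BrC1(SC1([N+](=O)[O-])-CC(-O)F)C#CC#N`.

Hydrogens are implicit in SMILES; fill each atom to its normal valence:
  5 × C: no H
  1 × Br: no H
  1 × C: 2 H
  1 × C: 1 H
  1 × F: no H
  1 × N: no H
  1 × N (charge +1): no H
  1 × O: 1 H
  1 × O: no H
  1 × O (charge -1): no H
  1 × S: no H
  Total hydrogens = 4.

4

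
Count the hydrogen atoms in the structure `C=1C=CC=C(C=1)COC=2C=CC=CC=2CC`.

16

Hydrogens are implicit in SMILES; fill each atom to its normal valence:
  9 × C (aromatic): 1 H each → 9
  3 × C (aromatic): no H
  2 × C: 2 H each → 4
  1 × C: 3 H
  1 × O: no H
  Total hydrogens = 16.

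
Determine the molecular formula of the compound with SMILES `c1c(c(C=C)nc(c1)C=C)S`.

Heavy atoms from the SMILES: 9 C, 1 N, 1 S.
Implicit hydrogens by atom environment:
  3 × C (aromatic): no H
  2 × C: 2 H each → 4
  2 × C (aromatic): 1 H each → 2
  2 × C: 1 H each → 2
  1 × N (aromatic): no H
  1 × S: 1 H
  Total hydrogens = 9.
Molecular formula: C9H9NS

C9H9NS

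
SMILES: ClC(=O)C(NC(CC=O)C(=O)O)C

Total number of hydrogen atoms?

10

Hydrogens are implicit in SMILES; fill each atom to its normal valence:
  3 × C: 1 H each → 3
  3 × O: no H
  2 × C: no H
  1 × C: 3 H
  1 × C: 2 H
  1 × Cl: no H
  1 × N: 1 H
  1 × O: 1 H
  Total hydrogens = 10.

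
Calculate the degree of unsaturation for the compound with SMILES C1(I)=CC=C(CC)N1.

3

Molecular formula from the SMILES: C6H8IN.
DoU = (2C + 2 + N − H − X)/2 = (2·6 + 2 + 1 − 8 − 1)/2 = 6/2 = 3.
(Structurally: 1 ring(s) + 2 π bond(s) = 3.)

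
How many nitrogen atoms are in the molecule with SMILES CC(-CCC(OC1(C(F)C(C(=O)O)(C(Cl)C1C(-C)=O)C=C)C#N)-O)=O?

The symbol for nitrogen appears 1 time in the SMILES.

1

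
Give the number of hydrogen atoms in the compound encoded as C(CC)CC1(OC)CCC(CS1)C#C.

20

Hydrogens are implicit in SMILES; fill each atom to its normal valence:
  6 × C: 2 H each → 12
  2 × C: 3 H each → 6
  2 × C: 1 H each → 2
  2 × C: no H
  1 × O: no H
  1 × S: no H
  Total hydrogens = 20.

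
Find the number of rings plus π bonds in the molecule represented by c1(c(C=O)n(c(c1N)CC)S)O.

4

Molecular formula from the SMILES: C7H10N2O2S.
DoU = (2C + 2 + N − H − X)/2 = (2·7 + 2 + 2 − 10 − 0)/2 = 8/2 = 4.
(Structurally: 1 ring(s) + 3 π bond(s) = 4.)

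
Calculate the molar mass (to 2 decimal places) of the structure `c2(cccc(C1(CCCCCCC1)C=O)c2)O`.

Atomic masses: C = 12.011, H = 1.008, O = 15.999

232.32

Molecular formula: C15H20O2.
M = 15×12.011 + 20×1.008 + 2×15.999 = 232.32 g/mol.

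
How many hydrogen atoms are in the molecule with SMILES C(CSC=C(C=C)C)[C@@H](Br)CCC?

Hydrogens are implicit in SMILES; fill each atom to its normal valence:
  5 × C: 2 H each → 10
  3 × C: 1 H each → 3
  2 × C: 3 H each → 6
  1 × Br: no H
  1 × C: no H
  1 × S: no H
  Total hydrogens = 19.

19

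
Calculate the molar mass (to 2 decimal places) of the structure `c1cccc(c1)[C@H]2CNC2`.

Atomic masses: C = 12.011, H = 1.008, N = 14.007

Molecular formula: C9H11N.
M = 9×12.011 + 11×1.008 + 1×14.007 = 133.19 g/mol.

133.19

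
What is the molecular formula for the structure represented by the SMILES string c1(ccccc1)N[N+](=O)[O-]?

Heavy atoms from the SMILES: 6 C, 2 N, 2 O.
Implicit hydrogens by atom environment:
  5 × C (aromatic): 1 H each → 5
  1 × C (aromatic): no H
  1 × N: 1 H
  1 × N (charge +1): no H
  1 × O: no H
  1 × O (charge -1): no H
  Total hydrogens = 6.
Molecular formula: C6H6N2O2

C6H6N2O2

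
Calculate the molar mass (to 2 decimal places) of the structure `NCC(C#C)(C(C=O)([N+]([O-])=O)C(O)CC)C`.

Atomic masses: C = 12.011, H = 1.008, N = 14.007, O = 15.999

228.25

Molecular formula: C10H16N2O4.
M = 10×12.011 + 16×1.008 + 2×14.007 + 4×15.999 = 228.25 g/mol.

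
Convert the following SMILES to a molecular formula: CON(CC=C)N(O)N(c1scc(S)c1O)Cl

C8H12ClN3O3S2

Heavy atoms from the SMILES: 8 C, 1 Cl, 3 N, 3 O, 2 S.
Implicit hydrogens by atom environment:
  3 × C (aromatic): no H
  3 × N: no H
  2 × C: 2 H each → 4
  2 × O: 1 H each → 2
  1 × C: 3 H
  1 × C (aromatic): 1 H
  1 × C: 1 H
  1 × Cl: no H
  1 × O: no H
  1 × S: 1 H
  1 × S (aromatic): no H
  Total hydrogens = 12.
Molecular formula: C8H12ClN3O3S2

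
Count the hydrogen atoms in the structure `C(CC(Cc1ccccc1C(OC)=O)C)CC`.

22

Hydrogens are implicit in SMILES; fill each atom to its normal valence:
  4 × C: 2 H each → 8
  4 × C (aromatic): 1 H each → 4
  3 × C: 3 H each → 9
  2 × C (aromatic): no H
  2 × O: no H
  1 × C: 1 H
  1 × C: no H
  Total hydrogens = 22.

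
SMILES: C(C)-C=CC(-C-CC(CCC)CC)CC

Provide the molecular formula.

Heavy atoms from the SMILES: 15 C.
Implicit hydrogens by atom environment:
  7 × C: 2 H each → 14
  4 × C: 3 H each → 12
  4 × C: 1 H each → 4
  Total hydrogens = 30.
Molecular formula: C15H30

C15H30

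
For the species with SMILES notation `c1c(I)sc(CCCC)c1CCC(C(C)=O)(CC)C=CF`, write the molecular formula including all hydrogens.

Heavy atoms from the SMILES: 17 C, 1 F, 1 I, 1 O, 1 S.
Implicit hydrogens by atom environment:
  6 × C: 2 H each → 12
  3 × C: 3 H each → 9
  3 × C (aromatic): no H
  2 × C: 1 H each → 2
  2 × C: no H
  1 × C (aromatic): 1 H
  1 × F: no H
  1 × I: no H
  1 × O: no H
  1 × S (aromatic): no H
  Total hydrogens = 24.
Molecular formula: C17H24FIOS

C17H24FIOS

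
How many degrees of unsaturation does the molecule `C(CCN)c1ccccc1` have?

4

Molecular formula from the SMILES: C9H13N.
DoU = (2C + 2 + N − H − X)/2 = (2·9 + 2 + 1 − 13 − 0)/2 = 8/2 = 4.
(Structurally: 1 ring(s) + 3 π bond(s) = 4.)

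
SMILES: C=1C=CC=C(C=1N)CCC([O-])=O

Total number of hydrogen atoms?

10

Hydrogens are implicit in SMILES; fill each atom to its normal valence:
  4 × C (aromatic): 1 H each → 4
  2 × C: 2 H each → 4
  2 × C (aromatic): no H
  1 × C: no H
  1 × N: 2 H
  1 × O: no H
  1 × O (charge -1): no H
  Total hydrogens = 10.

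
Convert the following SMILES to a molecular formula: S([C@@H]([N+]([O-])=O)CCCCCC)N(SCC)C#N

C10H19N3O2S2

Heavy atoms from the SMILES: 10 C, 3 N, 2 O, 2 S.
Implicit hydrogens by atom environment:
  6 × C: 2 H each → 12
  2 × C: 3 H each → 6
  2 × N: no H
  2 × S: no H
  1 × C: 1 H
  1 × C: no H
  1 × N (charge +1): no H
  1 × O: no H
  1 × O (charge -1): no H
  Total hydrogens = 19.
Molecular formula: C10H19N3O2S2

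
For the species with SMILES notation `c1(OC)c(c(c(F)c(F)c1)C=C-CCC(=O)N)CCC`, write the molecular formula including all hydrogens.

Heavy atoms from the SMILES: 15 C, 2 F, 1 N, 2 O.
Implicit hydrogens by atom environment:
  5 × C (aromatic): no H
  4 × C: 2 H each → 8
  2 × C: 3 H each → 6
  2 × C: 1 H each → 2
  2 × F: no H
  2 × O: no H
  1 × C (aromatic): 1 H
  1 × C: no H
  1 × N: 2 H
  Total hydrogens = 19.
Molecular formula: C15H19F2NO2

C15H19F2NO2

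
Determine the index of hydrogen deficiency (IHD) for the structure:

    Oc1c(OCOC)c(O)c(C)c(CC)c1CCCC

4

Molecular formula from the SMILES: C15H24O4.
DoU = (2C + 2 + N − H − X)/2 = (2·15 + 2 + 0 − 24 − 0)/2 = 8/2 = 4.
(Structurally: 1 ring(s) + 3 π bond(s) = 4.)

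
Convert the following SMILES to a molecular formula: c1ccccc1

C6H6

Heavy atoms from the SMILES: 6 C.
Implicit hydrogens by atom environment:
  6 × C (aromatic): 1 H each → 6
  Total hydrogens = 6.
Molecular formula: C6H6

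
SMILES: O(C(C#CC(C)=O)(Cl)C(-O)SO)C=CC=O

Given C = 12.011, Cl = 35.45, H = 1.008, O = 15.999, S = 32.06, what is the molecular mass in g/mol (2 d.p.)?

Molecular formula: C9H9ClO5S.
M = 9×12.011 + 1×35.45 + 9×1.008 + 5×15.999 + 1×32.06 = 264.68 g/mol.

264.68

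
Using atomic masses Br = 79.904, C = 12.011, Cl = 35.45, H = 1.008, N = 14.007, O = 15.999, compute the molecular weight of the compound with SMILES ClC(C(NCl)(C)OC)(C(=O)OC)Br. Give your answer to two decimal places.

294.95

Molecular formula: C6H10BrCl2NO3.
M = 1×79.904 + 6×12.011 + 2×35.45 + 10×1.008 + 1×14.007 + 3×15.999 = 294.95 g/mol.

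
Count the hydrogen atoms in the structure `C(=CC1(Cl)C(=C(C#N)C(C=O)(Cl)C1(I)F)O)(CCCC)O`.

Hydrogens are implicit in SMILES; fill each atom to its normal valence:
  7 × C: no H
  3 × C: 2 H each → 6
  2 × C: 1 H each → 2
  2 × Cl: no H
  2 × O: 1 H each → 2
  1 × C: 3 H
  1 × F: no H
  1 × I: no H
  1 × N: no H
  1 × O: no H
  Total hydrogens = 13.

13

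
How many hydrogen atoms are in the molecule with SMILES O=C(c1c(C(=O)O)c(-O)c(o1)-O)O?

4

Hydrogens are implicit in SMILES; fill each atom to its normal valence:
  4 × C (aromatic): no H
  4 × O: 1 H each → 4
  2 × C: no H
  2 × O: no H
  1 × O (aromatic): no H
  Total hydrogens = 4.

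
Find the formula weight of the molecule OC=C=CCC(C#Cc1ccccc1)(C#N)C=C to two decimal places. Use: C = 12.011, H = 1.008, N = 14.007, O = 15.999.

235.29

Molecular formula: C16H13NO.
M = 16×12.011 + 13×1.008 + 1×14.007 + 1×15.999 = 235.29 g/mol.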